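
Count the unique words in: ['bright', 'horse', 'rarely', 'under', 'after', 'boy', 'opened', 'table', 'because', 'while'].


Listing all tokens and tracking unique types:
  Token 1: 'bright' -> NEW (unique so far: 1)
  Token 2: 'horse' -> NEW (unique so far: 2)
  Token 3: 'rarely' -> NEW (unique so far: 3)
  Token 4: 'under' -> NEW (unique so far: 4)
  Token 5: 'after' -> NEW (unique so far: 5)
  Token 6: 'boy' -> NEW (unique so far: 6)
  Token 7: 'opened' -> NEW (unique so far: 7)
  Token 8: 'table' -> NEW (unique so far: 8)
  Token 9: 'because' -> NEW (unique so far: 9)
  Token 10: 'while' -> NEW (unique so far: 10)
Unique types: ('after', 'because', 'boy', 'bright', 'horse', 'opened', 'rarely', 'table', 'under', 'while')
Vocabulary size: 10

10


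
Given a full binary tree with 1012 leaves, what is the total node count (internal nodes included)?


Leaf nodes (terminals): 1012
Internal nodes = n - 1 = 1012 - 1 = 1011
Total = leaves + internal = 1012 + 1011 = 2023

2023


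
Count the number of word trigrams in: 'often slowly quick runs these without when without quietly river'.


Word trigrams from [10] words:
  Trigram 1: (often slowly quick)
  Trigram 2: (slowly quick runs)
  Trigram 3: (quick runs these)
  Trigram 4: (runs these without)
  Trigram 5: (these without when)
  Trigram 6: (without when without)
  Trigram 7: (when without quietly)
  Trigram 8: (without quietly river)
Total word trigrams: 10 - 2 = 8

8


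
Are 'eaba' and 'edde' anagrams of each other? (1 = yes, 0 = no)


Sort characters of 'eaba': 'aabe'
Sort characters of 'edde': 'ddee'
Sorted forms differ -> they are NOT anagrams
Result: 0

0


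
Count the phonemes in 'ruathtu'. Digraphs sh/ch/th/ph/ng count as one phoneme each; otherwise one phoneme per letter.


Parsing 'ruathtu' greedily, digraphs first:
  'r' -> consonant phoneme (phonemes so far: 1)
  'u' -> vowel phoneme (phonemes so far: 2)
  'a' -> vowel phoneme (phonemes so far: 3)
  'th' -> digraph (1 consonant phoneme) (phonemes so far: 4)
  't' -> consonant phoneme (phonemes so far: 5)
  'u' -> vowel phoneme (phonemes so far: 6)
Total phonemes: 6

6


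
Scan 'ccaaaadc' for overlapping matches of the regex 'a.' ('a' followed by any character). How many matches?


Pattern: a. means 'a' followed by any character.
Scanning 'ccaaaadc' position-by-position:
  Pos 0: window 'cc' -> no
  Pos 1: window 'ca' -> no
  Pos 2: window 'aa' -> MATCH
  Pos 3: window 'aa' -> MATCH
  Pos 4: window 'aa' -> MATCH
  Pos 5: window 'ad' -> MATCH
  Pos 6: window 'dc' -> no
  Pos 7: window 'c' -> no
Total matches: 4

4


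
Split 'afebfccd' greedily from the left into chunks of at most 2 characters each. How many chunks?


'afebfccd' has 8 characters.
Chunking with max size 2:
  Chunk 1: 'af' (positions 0-1)
  Chunk 2: 'eb' (positions 2-3)
  Chunk 3: 'fc' (positions 4-5)
  Chunk 4: 'cd' (positions 6-7)
Total chunks: ceil(8 / 2) = 4

4


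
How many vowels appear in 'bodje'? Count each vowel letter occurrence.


Scanning each character of 'bodje':
  Position 1: 'b' -> consonant (running count: 0)
  Position 2: 'o' -> vowel (running count: 1)
  Position 3: 'd' -> consonant (running count: 1)
  Position 4: 'j' -> consonant (running count: 1)
  Position 5: 'e' -> vowel (running count: 2)
Total vowels: 2

2


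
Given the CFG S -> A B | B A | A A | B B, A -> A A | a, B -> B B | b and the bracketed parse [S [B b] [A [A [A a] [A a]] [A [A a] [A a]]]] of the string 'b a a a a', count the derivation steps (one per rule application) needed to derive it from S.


Every bracketed nonterminal node [X ...] in the tree is produced by exactly one rule application.
Reading the tree off as a leftmost derivation:
  Step 1: S  =>  B A   (applied S -> B A)
  Step 2: B A  =>  b A   (applied B -> b)
  Step 3: b A  =>  b A A   (applied A -> A A)
  Step 4: b A A  =>  b A A A   (applied A -> A A)
  Step 5: b A A A  =>  b a A A   (applied A -> a)
  Step 6: b a A A  =>  b a a A   (applied A -> a)
  Step 7: b a a A  =>  b a a A A   (applied A -> A A)
  Step 8: b a a A A  =>  b a a a A   (applied A -> a)
  Step 9: b a a a A  =>  b a a a a   (applied A -> a)
Final yield: b a a a a
Total rewrite steps: 9

9


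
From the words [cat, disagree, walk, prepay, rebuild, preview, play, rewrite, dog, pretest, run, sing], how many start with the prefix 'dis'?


Checking each word for prefix 'dis':
  'cat' -> no (count: 0)
  'disagree' -> YES, starts with 'dis' (count: 1)
  'walk' -> no (count: 1)
  'prepay' -> no (count: 1)
  'rebuild' -> no (count: 1)
  'preview' -> no (count: 1)
  'play' -> no (count: 1)
  'rewrite' -> no (count: 1)
  'dog' -> no (count: 1)
  'pretest' -> no (count: 1)
  'run' -> no (count: 1)
  'sing' -> no (count: 1)
Total with prefix 'dis': 1

1


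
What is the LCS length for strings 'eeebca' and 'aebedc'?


DP table for LCS of 'eeebca' and 'aebedc':
       a  e  b  e  d  c
    0  0  0  0  0  0  0
  e 0  0  1  1  1  1  1
  e 0  0  1  1  2  2  2
  e 0  0  1  1  2  2  2
  b 0  0  1  2  2  2  2
  c 0  0  1  2  2  2  3
  a 0  1  1  2  2  2  3
LCS: 'eec'
LCS length = 3

3


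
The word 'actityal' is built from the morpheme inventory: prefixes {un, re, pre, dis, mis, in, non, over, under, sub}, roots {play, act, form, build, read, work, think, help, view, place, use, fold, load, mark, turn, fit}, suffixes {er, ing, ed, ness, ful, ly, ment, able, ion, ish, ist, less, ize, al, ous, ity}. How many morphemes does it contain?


Segmenting 'actityal' against the inventory:
  'act' -> root (morpheme 1)
  'ity' -> suffix (morpheme 2)
  'al' -> suffix (morpheme 3)
Total morphemes: 3

3


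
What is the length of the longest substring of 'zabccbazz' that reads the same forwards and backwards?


Scanning 'zabccbazz' for palindromic substrings.
Substring at positions 0-7: 'zabccbaz'.
Check: reverse('zabccbaz') = 'zabccbaz' -> palindrome confirmed.
Neighbouring characters ('-' / 'z') break symmetry, so it cannot extend further.
No longer palindromic substring exists; longest length = 8

8


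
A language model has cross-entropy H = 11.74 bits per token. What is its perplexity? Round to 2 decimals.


Perplexity formula: PP = 2^H
H = 11.74
PP = 2^11.74
Decompose: 2^11.74 = 2^11 * 2^0.74
2^11 = 2048, 2^0.74 ~ 1.6701758
PP ~ 2048 * 1.6701758 = 3420.5200384
Rounded to 2 decimals: 3420.52

3420.52


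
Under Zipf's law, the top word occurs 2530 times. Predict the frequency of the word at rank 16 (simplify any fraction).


Zipf's law: freq(rank) = f1 / rank
f1 = 2530, rank = 16
freq = 2530 / 16
GCD(2530, 16) = 2
Simplified: 1265/8

1265/8


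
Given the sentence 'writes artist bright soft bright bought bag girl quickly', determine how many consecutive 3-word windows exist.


Word trigrams from [9] words:
  Trigram 1: (writes artist bright)
  Trigram 2: (artist bright soft)
  Trigram 3: (bright soft bright)
  Trigram 4: (soft bright bought)
  Trigram 5: (bright bought bag)
  Trigram 6: (bought bag girl)
  Trigram 7: (bag girl quickly)
Total word trigrams: 9 - 2 = 7

7


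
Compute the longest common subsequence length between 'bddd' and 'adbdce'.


DP table for LCS of 'bddd' and 'adbdce':
       a  d  b  d  c  e
    0  0  0  0  0  0  0
  b 0  0  0  1  1  1  1
  d 0  0  1  1  2  2  2
  d 0  0  1  1  2  2  2
  d 0  0  1  1  2  2  2
LCS: 'bd'
LCS length = 2

2


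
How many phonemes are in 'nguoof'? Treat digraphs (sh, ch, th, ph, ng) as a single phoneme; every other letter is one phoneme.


Parsing 'nguoof' greedily, digraphs first:
  'ng' -> digraph (1 consonant phoneme) (phonemes so far: 1)
  'u' -> vowel phoneme (phonemes so far: 2)
  'o' -> vowel phoneme (phonemes so far: 3)
  'o' -> vowel phoneme (phonemes so far: 4)
  'f' -> consonant phoneme (phonemes so far: 5)
Total phonemes: 5

5


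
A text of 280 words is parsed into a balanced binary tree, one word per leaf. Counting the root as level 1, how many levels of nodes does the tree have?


In a balanced binary tree with n leaves the deepest leaf is ceil(log2(n)) edges below the root,
so counting node levels inclusive of root and leaves gives ceil(log2(n)) + 1 levels.
log2(280) = 8.1293
ceil(8.1293) = 9
levels = 9 + 1 = 10

10


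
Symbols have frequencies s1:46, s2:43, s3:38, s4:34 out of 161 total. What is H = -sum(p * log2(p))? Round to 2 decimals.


Computing entropy H = -sum(p_i * log2(p_i)):
  s1: p = 46/161 = 0.2857, -p*log2(p) = 0.5164
  s2: p = 43/161 = 0.2671, -p*log2(p) = 0.5087
  s3: p = 38/161 = 0.2360, -p*log2(p) = 0.4916
  s4: p = 34/161 = 0.2112, -p*log2(p) = 0.4738
H = sum of terms = 1.9905
Rounded to 2 decimals: 1.99

1.99


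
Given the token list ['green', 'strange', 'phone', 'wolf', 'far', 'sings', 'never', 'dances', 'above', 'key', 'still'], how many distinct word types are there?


Listing all tokens and tracking unique types:
  Token 1: 'green' -> NEW (unique so far: 1)
  Token 2: 'strange' -> NEW (unique so far: 2)
  Token 3: 'phone' -> NEW (unique so far: 3)
  Token 4: 'wolf' -> NEW (unique so far: 4)
  Token 5: 'far' -> NEW (unique so far: 5)
  Token 6: 'sings' -> NEW (unique so far: 6)
  Token 7: 'never' -> NEW (unique so far: 7)
  Token 8: 'dances' -> NEW (unique so far: 8)
  Token 9: 'above' -> NEW (unique so far: 9)
  Token 10: 'key' -> NEW (unique so far: 10)
  Token 11: 'still' -> NEW (unique so far: 11)
Unique types: ('above', 'dances', 'far', 'green', 'key', 'never', 'phone', 'sings', 'still', 'strange', 'wolf')
Vocabulary size: 11

11


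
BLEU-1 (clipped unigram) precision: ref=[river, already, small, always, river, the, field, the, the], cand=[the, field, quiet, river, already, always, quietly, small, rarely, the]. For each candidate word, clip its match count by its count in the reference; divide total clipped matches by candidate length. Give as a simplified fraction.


Reference word counts: {'already': 1, 'always': 1, 'field': 1, 'river': 2, 'small': 1, 'the': 3}
Checking each candidate word (with clipping):
  'the' -> in reference (ref count 3, used 1/3) -> match (matches: 1)
  'field' -> in reference (ref count 1, used 1/1) -> match (matches: 2)
  'quiet' -> not in reference -> no match (matches: 2)
  'river' -> in reference (ref count 2, used 1/2) -> match (matches: 3)
  'already' -> in reference (ref count 1, used 1/1) -> match (matches: 4)
  'always' -> in reference (ref count 1, used 1/1) -> match (matches: 5)
  'quietly' -> not in reference -> no match (matches: 5)
  'small' -> in reference (ref count 1, used 1/1) -> match (matches: 6)
  'rarely' -> not in reference -> no match (matches: 6)
  'the' -> in reference (ref count 3, used 2/3) -> match (matches: 7)
Clipped matches: 7, Candidate length: 10
Precision = 7/10

7/10


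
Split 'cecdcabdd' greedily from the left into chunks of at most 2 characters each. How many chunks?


'cecdcabdd' has 9 characters.
Chunking with max size 2:
  Chunk 1: 'ce' (positions 0-1)
  Chunk 2: 'cd' (positions 2-3)
  Chunk 3: 'ca' (positions 4-5)
  Chunk 4: 'bd' (positions 6-7)
  Chunk 5: 'd' (positions 8-8)
Total chunks: ceil(9 / 2) = 5

5


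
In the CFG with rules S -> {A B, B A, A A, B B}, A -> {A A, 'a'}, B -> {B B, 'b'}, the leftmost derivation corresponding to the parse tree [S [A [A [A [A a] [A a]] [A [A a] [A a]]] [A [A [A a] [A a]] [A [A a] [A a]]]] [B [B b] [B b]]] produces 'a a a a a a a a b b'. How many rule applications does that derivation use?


Every bracketed nonterminal node [X ...] in the tree is produced by exactly one rule application.
Reading the tree off as a leftmost derivation:
  Step 1: S  =>  A B   (applied S -> A B)
  Step 2: A B  =>  A A B   (applied A -> A A)
  Step 3: A A B  =>  A A A B   (applied A -> A A)
  Step 4: A A A B  =>  A A A A B   (applied A -> A A)
  Step 5: A A A A B  =>  a A A A B   (applied A -> a)
  Step 6: a A A A B  =>  a a A A B   (applied A -> a)
  Step 7: a a A A B  =>  a a A A A B   (applied A -> A A)
  Step 8: a a A A A B  =>  a a a A A B   (applied A -> a)
  Step 9: a a a A A B  =>  a a a a A B   (applied A -> a)
  Step 10: a a a a A B  =>  a a a a A A B   (applied A -> A A)
  Step 11: a a a a A A B  =>  a a a a A A A B   (applied A -> A A)
  Step 12: a a a a A A A B  =>  a a a a a A A B   (applied A -> a)
  Step 13: a a a a a A A B  =>  a a a a a a A B   (applied A -> a)
  Step 14: a a a a a a A B  =>  a a a a a a A A B   (applied A -> A A)
  Step 15: a a a a a a A A B  =>  a a a a a a a A B   (applied A -> a)
  Step 16: a a a a a a a A B  =>  a a a a a a a a B   (applied A -> a)
  Step 17: a a a a a a a a B  =>  a a a a a a a a B B   (applied B -> B B)
  Step 18: a a a a a a a a B B  =>  a a a a a a a a b B   (applied B -> b)
  Step 19: a a a a a a a a b B  =>  a a a a a a a a b b   (applied B -> b)
Final yield: a a a a a a a a b b
Total rewrite steps: 19

19


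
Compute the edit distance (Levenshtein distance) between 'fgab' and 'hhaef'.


Building DP table for s1='fgab' (len 4) and s2='hhaef' (len 5):
       h  h  a  e  f
    0  1  2  3  4  5
  f 1  1  2  3  4  4
  g 2  2  2  3  4  5
  a 3  3  3  2  3  4
  b 4  4  4  3  3  4
Edit distance = dp[4][5] = 4

4


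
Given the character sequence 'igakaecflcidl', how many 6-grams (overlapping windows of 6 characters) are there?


String 'igakaecflcidl' has length L = 13.
Number of overlapping n-grams = L - n + 1
Substituting: 13 - 6 + 1 = 8

8


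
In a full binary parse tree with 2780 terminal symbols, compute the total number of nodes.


Leaf nodes (terminals): 2780
Internal nodes = n - 1 = 2780 - 1 = 2779
Total = leaves + internal = 2780 + 2779 = 5559

5559


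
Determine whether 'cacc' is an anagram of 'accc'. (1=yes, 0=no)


Sort characters of 'cacc': 'accc'
Sort characters of 'accc': 'accc'
Sorted forms match -> they ARE anagrams
Result: 1

1


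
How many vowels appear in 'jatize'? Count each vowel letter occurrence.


Scanning each character of 'jatize':
  Position 1: 'j' -> consonant (running count: 0)
  Position 2: 'a' -> vowel (running count: 1)
  Position 3: 't' -> consonant (running count: 1)
  Position 4: 'i' -> vowel (running count: 2)
  Position 5: 'z' -> consonant (running count: 2)
  Position 6: 'e' -> vowel (running count: 3)
Total vowels: 3

3


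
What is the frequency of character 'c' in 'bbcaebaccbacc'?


Scanning 'bbcaebaccbacc' for 'c':
  Position 2: 'c' -> MATCH (count: 1)
  Position 7: 'c' -> MATCH (count: 2)
  Position 8: 'c' -> MATCH (count: 3)
  Position 11: 'c' -> MATCH (count: 4)
  Position 12: 'c' -> MATCH (count: 5)
Total occurrences of 'c': 5

5


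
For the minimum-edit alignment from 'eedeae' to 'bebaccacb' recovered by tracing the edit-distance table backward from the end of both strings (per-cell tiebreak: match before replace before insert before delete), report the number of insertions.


Edit distance = 7. Backtracking from cell (6, 9) with preference match > replace > insert > delete,
then listing the resulting alignment 'eedeae' -> 'bebaccacb' left to right:
  Step 1: insert 'b' [insertion #1]
  Step 2: keep 'e'
  Step 3: insert 'b' [insertion #2]
  Step 4: replace e->a
  Step 5: replace d->c
  Step 6: replace e->c
  Step 7: keep 'a'
  Step 8: insert 'c' [insertion #3]
  Step 9: replace e->b
Total insertions: 3

3


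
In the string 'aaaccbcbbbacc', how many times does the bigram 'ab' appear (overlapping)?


Scanning 'aaaccbcbbbacc' for bigram 'ab':
  Position 0: 'aa' -> no
  Position 1: 'aa' -> no
  Position 2: 'ac' -> no
  Position 3: 'cc' -> no
  Position 4: 'cb' -> no
  Position 5: 'bc' -> no
  Position 6: 'cb' -> no
  Position 7: 'bb' -> no
  Position 8: 'bb' -> no
  Position 9: 'ba' -> no
  Position 10: 'ac' -> no
  Position 11: 'cc' -> no
Total matches: 0

0


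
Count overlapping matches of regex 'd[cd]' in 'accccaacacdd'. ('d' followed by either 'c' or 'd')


Pattern: d[cd] means 'd' followed by either 'c' or 'd'.
Scanning 'accccaacacdd' position-by-position:
  Pos 0: window 'ac' -> no
  Pos 1: window 'cc' -> no
  Pos 2: window 'cc' -> no
  Pos 3: window 'cc' -> no
  Pos 4: window 'ca' -> no
  Pos 5: window 'aa' -> no
  Pos 6: window 'ac' -> no
  Pos 7: window 'ca' -> no
  Pos 8: window 'ac' -> no
  Pos 9: window 'cd' -> no
  Pos 10: window 'dd' -> MATCH
  Pos 11: window 'd' -> no
Total matches: 1

1


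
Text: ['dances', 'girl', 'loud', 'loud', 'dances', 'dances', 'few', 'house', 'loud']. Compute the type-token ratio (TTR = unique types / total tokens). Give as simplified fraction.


Tokens: 9
Unique types: ('dances', 'few', 'girl', 'house', 'loud') = 5
TTR = 5/9
Already in lowest terms.

5/9


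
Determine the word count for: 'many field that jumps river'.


Counting words by splitting on spaces:
  Word 1: 'many'
  Word 2: 'field'
  Word 3: 'that'
  Word 4: 'jumps'
  Word 5: 'river'
Total words: 5

5


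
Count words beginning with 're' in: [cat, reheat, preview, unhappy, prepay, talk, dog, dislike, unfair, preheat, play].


Checking each word for prefix 're':
  'cat' -> no (count: 0)
  'reheat' -> YES, starts with 're' (count: 1)
  'preview' -> no (count: 1)
  'unhappy' -> no (count: 1)
  'prepay' -> no (count: 1)
  'talk' -> no (count: 1)
  'dog' -> no (count: 1)
  'dislike' -> no (count: 1)
  'unfair' -> no (count: 1)
  'preheat' -> no (count: 1)
  'play' -> no (count: 1)
Total with prefix 're': 1

1


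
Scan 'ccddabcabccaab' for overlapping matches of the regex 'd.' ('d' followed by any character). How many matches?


Pattern: d. means 'd' followed by any character.
Scanning 'ccddabcabccaab' position-by-position:
  Pos 0: window 'cc' -> no
  Pos 1: window 'cd' -> no
  Pos 2: window 'dd' -> MATCH
  Pos 3: window 'da' -> MATCH
  Pos 4: window 'ab' -> no
  Pos 5: window 'bc' -> no
  Pos 6: window 'ca' -> no
  Pos 7: window 'ab' -> no
  Pos 8: window 'bc' -> no
  Pos 9: window 'cc' -> no
  Pos 10: window 'ca' -> no
  Pos 11: window 'aa' -> no
  Pos 12: window 'ab' -> no
  Pos 13: window 'b' -> no
Total matches: 2

2


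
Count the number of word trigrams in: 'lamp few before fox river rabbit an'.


Word trigrams from [7] words:
  Trigram 1: (lamp few before)
  Trigram 2: (few before fox)
  Trigram 3: (before fox river)
  Trigram 4: (fox river rabbit)
  Trigram 5: (river rabbit an)
Total word trigrams: 7 - 2 = 5

5


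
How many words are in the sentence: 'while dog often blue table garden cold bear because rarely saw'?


Counting words by splitting on spaces:
  Word 1: 'while'
  Word 2: 'dog'
  Word 3: 'often'
  Word 4: 'blue'
  Word 5: 'table'
  Word 6: 'garden'
  Word 7: 'cold'
  Word 8: 'bear'
  Word 9: 'because'
  Word 10: 'rarely'
  Word 11: 'saw'
Total words: 11

11


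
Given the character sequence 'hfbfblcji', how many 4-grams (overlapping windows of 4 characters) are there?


String 'hfbfblcji' has length L = 9.
Number of overlapping n-grams = L - n + 1
Substituting: 9 - 4 + 1 = 6

6


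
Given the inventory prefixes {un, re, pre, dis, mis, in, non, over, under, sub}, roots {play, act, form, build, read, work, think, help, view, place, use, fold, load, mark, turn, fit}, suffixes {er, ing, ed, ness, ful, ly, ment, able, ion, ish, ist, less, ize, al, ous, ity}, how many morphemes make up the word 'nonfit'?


Segmenting 'nonfit' against the inventory:
  'non' -> prefix (morpheme 1)
  'fit' -> root (morpheme 2)
Total morphemes: 2

2


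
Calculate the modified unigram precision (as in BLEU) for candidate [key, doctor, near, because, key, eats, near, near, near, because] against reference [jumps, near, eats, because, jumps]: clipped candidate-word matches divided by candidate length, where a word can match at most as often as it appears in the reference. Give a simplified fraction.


Reference word counts: {'because': 1, 'eats': 1, 'jumps': 2, 'near': 1}
Checking each candidate word (with clipping):
  'key' -> not in reference -> no match (matches: 0)
  'doctor' -> not in reference -> no match (matches: 0)
  'near' -> in reference (ref count 1, used 1/1) -> match (matches: 1)
  'because' -> in reference (ref count 1, used 1/1) -> match (matches: 2)
  'key' -> not in reference -> no match (matches: 2)
  'eats' -> in reference (ref count 1, used 1/1) -> match (matches: 3)
  'near' -> ref count 1 already used up (1/1) -> clipped, no match (matches: 3)
  'near' -> ref count 1 already used up (1/1) -> clipped, no match (matches: 3)
  'near' -> ref count 1 already used up (1/1) -> clipped, no match (matches: 3)
  'because' -> ref count 1 already used up (1/1) -> clipped, no match (matches: 3)
Clipped matches: 3, Candidate length: 10
Precision = 3/10

3/10


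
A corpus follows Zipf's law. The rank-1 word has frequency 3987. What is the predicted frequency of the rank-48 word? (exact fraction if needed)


Zipf's law: freq(rank) = f1 / rank
f1 = 3987, rank = 48
freq = 3987 / 48
GCD(3987, 48) = 3
Simplified: 1329/16

1329/16


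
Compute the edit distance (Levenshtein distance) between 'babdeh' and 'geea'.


Building DP table for s1='babdeh' (len 6) and s2='geea' (len 4):
       g  e  e  a
    0  1  2  3  4
  b 1  1  2  3  4
  a 2  2  2  3  3
  b 3  3  3  3  4
  d 4  4  4  4  4
  e 5  5  4  4  5
  h 6  6  5  5  5
Edit distance = dp[6][4] = 5

5


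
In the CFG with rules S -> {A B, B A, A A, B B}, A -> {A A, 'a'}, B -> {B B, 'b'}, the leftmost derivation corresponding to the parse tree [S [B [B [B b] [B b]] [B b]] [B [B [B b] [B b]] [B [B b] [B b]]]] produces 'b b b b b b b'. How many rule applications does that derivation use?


Every bracketed nonterminal node [X ...] in the tree is produced by exactly one rule application.
Reading the tree off as a leftmost derivation:
  Step 1: S  =>  B B   (applied S -> B B)
  Step 2: B B  =>  B B B   (applied B -> B B)
  Step 3: B B B  =>  B B B B   (applied B -> B B)
  Step 4: B B B B  =>  b B B B   (applied B -> b)
  Step 5: b B B B  =>  b b B B   (applied B -> b)
  Step 6: b b B B  =>  b b b B   (applied B -> b)
  Step 7: b b b B  =>  b b b B B   (applied B -> B B)
  Step 8: b b b B B  =>  b b b B B B   (applied B -> B B)
  Step 9: b b b B B B  =>  b b b b B B   (applied B -> b)
  Step 10: b b b b B B  =>  b b b b b B   (applied B -> b)
  Step 11: b b b b b B  =>  b b b b b B B   (applied B -> B B)
  Step 12: b b b b b B B  =>  b b b b b b B   (applied B -> b)
  Step 13: b b b b b b B  =>  b b b b b b b   (applied B -> b)
Final yield: b b b b b b b
Total rewrite steps: 13

13


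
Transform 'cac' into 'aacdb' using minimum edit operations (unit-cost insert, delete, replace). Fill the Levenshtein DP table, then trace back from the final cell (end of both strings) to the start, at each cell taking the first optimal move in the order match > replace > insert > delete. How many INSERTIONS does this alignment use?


Edit distance = 3. Backtracking from cell (3, 5) with preference match > replace > insert > delete,
then listing the resulting alignment 'cac' -> 'aacdb' left to right:
  Step 1: replace c->a
  Step 2: keep 'a'
  Step 3: keep 'c'
  Step 4: insert 'd' [insertion #1]
  Step 5: insert 'b' [insertion #2]
Total insertions: 2

2


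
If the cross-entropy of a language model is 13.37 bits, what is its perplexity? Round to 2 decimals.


Perplexity formula: PP = 2^H
H = 13.37
PP = 2^13.37
Decompose: 2^13.37 = 2^13 * 2^0.37
2^13 = 8192, 2^0.37 ~ 1.2923528
PP ~ 8192 * 1.2923528 = 10586.9541376
Rounded to 2 decimals: 10586.95

10586.95


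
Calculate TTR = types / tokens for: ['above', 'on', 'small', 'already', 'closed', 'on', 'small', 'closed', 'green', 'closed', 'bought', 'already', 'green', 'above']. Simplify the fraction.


Tokens: 14
Unique types: ('above', 'already', 'bought', 'closed', 'green', 'on', 'small') = 7
TTR = 7/14
Simplify: divide both by 7 -> 1/2
TTR = 1/2

1/2


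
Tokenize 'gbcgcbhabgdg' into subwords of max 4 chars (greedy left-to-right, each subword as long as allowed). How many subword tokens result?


'gbcgcbhabgdg' has 12 characters.
Chunking with max size 4:
  Chunk 1: 'gbcg' (positions 0-3)
  Chunk 2: 'cbha' (positions 4-7)
  Chunk 3: 'bgdg' (positions 8-11)
Total chunks: ceil(12 / 4) = 3

3


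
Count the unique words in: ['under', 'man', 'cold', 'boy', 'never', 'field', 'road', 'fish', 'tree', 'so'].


Listing all tokens and tracking unique types:
  Token 1: 'under' -> NEW (unique so far: 1)
  Token 2: 'man' -> NEW (unique so far: 2)
  Token 3: 'cold' -> NEW (unique so far: 3)
  Token 4: 'boy' -> NEW (unique so far: 4)
  Token 5: 'never' -> NEW (unique so far: 5)
  Token 6: 'field' -> NEW (unique so far: 6)
  Token 7: 'road' -> NEW (unique so far: 7)
  Token 8: 'fish' -> NEW (unique so far: 8)
  Token 9: 'tree' -> NEW (unique so far: 9)
  Token 10: 'so' -> NEW (unique so far: 10)
Unique types: ('boy', 'cold', 'field', 'fish', 'man', 'never', 'road', 'so', 'tree', 'under')
Vocabulary size: 10

10


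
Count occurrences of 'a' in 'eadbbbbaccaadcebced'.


Scanning 'eadbbbbaccaadcebced' for 'a':
  Position 1: 'a' -> MATCH (count: 1)
  Position 7: 'a' -> MATCH (count: 2)
  Position 10: 'a' -> MATCH (count: 3)
  Position 11: 'a' -> MATCH (count: 4)
Total occurrences of 'a': 4

4


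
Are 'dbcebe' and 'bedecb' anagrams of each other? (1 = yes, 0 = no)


Sort characters of 'dbcebe': 'bbcdee'
Sort characters of 'bedecb': 'bbcdee'
Sorted forms match -> they ARE anagrams
Result: 1

1


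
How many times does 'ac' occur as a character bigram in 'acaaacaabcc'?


Scanning 'acaaacaabcc' for bigram 'ac':
  Position 0: 'ac' -> MATCH
  Position 1: 'ca' -> no
  Position 2: 'aa' -> no
  Position 3: 'aa' -> no
  Position 4: 'ac' -> MATCH
  Position 5: 'ca' -> no
  Position 6: 'aa' -> no
  Position 7: 'ab' -> no
  Position 8: 'bc' -> no
  Position 9: 'cc' -> no
Total matches: 2

2


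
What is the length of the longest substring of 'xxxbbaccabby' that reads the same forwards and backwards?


Scanning 'xxxbbaccabby' for palindromic substrings.
Substring at positions 3-10: 'bbaccabb'.
Check: reverse('bbaccabb') = 'bbaccabb' -> palindrome confirmed.
Neighbouring characters ('x' / 'y') break symmetry, so it cannot extend further.
No longer palindromic substring exists; longest length = 8

8


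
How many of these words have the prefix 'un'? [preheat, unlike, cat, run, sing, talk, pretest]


Checking each word for prefix 'un':
  'preheat' -> no (count: 0)
  'unlike' -> YES, starts with 'un' (count: 1)
  'cat' -> no (count: 1)
  'run' -> no (count: 1)
  'sing' -> no (count: 1)
  'talk' -> no (count: 1)
  'pretest' -> no (count: 1)
Total with prefix 'un': 1

1


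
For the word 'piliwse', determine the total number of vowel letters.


Scanning each character of 'piliwse':
  Position 1: 'p' -> consonant (running count: 0)
  Position 2: 'i' -> vowel (running count: 1)
  Position 3: 'l' -> consonant (running count: 1)
  Position 4: 'i' -> vowel (running count: 2)
  Position 5: 'w' -> consonant (running count: 2)
  Position 6: 's' -> consonant (running count: 2)
  Position 7: 'e' -> vowel (running count: 3)
Total vowels: 3

3


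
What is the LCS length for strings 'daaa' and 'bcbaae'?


DP table for LCS of 'daaa' and 'bcbaae':
       b  c  b  a  a  e
    0  0  0  0  0  0  0
  d 0  0  0  0  0  0  0
  a 0  0  0  0  1  1  1
  a 0  0  0  0  1  2  2
  a 0  0  0  0  1  2  2
LCS: 'aa'
LCS length = 2

2


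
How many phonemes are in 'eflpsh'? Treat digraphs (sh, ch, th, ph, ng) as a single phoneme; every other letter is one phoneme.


Parsing 'eflpsh' greedily, digraphs first:
  'e' -> vowel phoneme (phonemes so far: 1)
  'f' -> consonant phoneme (phonemes so far: 2)
  'l' -> consonant phoneme (phonemes so far: 3)
  'p' -> consonant phoneme (phonemes so far: 4)
  'sh' -> digraph (1 consonant phoneme) (phonemes so far: 5)
Total phonemes: 5

5


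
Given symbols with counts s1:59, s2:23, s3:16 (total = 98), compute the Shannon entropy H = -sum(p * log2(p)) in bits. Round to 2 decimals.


Computing entropy H = -sum(p_i * log2(p_i)):
  s1: p = 59/98 = 0.6020, -p*log2(p) = 0.4407
  s2: p = 23/98 = 0.2347, -p*log2(p) = 0.4908
  s3: p = 16/98 = 0.1633, -p*log2(p) = 0.4269
H = sum of terms = 1.3584
Rounded to 2 decimals: 1.36

1.36


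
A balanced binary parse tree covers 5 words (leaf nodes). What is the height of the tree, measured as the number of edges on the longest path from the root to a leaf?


In a balanced binary tree with n leaves the deepest leaf is ceil(log2(n)) edges below the root.
log2(5) = 2.3219
ceil(2.3219) = 3
height (edges) = 3

3


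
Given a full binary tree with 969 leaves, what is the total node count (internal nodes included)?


Leaf nodes (terminals): 969
Internal nodes = n - 1 = 969 - 1 = 968
Total = leaves + internal = 969 + 968 = 1937

1937


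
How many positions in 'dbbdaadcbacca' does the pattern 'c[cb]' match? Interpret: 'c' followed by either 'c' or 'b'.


Pattern: c[cb] means 'c' followed by either 'c' or 'b'.
Scanning 'dbbdaadcbacca' position-by-position:
  Pos 0: window 'db' -> no
  Pos 1: window 'bb' -> no
  Pos 2: window 'bd' -> no
  Pos 3: window 'da' -> no
  Pos 4: window 'aa' -> no
  Pos 5: window 'ad' -> no
  Pos 6: window 'dc' -> no
  Pos 7: window 'cb' -> MATCH
  Pos 8: window 'ba' -> no
  Pos 9: window 'ac' -> no
  Pos 10: window 'cc' -> MATCH
  Pos 11: window 'ca' -> no
  Pos 12: window 'a' -> no
Total matches: 2

2


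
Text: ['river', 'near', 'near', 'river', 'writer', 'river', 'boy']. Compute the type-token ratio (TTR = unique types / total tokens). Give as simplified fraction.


Tokens: 7
Unique types: ('boy', 'near', 'river', 'writer') = 4
TTR = 4/7
Already in lowest terms.

4/7


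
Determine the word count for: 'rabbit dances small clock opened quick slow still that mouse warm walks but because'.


Counting words by splitting on spaces:
  Word 1: 'rabbit'
  Word 2: 'dances'
  Word 3: 'small'
  Word 4: 'clock'
  Word 5: 'opened'
  Word 6: 'quick'
  Word 7: 'slow'
  Word 8: 'still'
  Word 9: 'that'
  Word 10: 'mouse'
  Word 11: 'warm'
  Word 12: 'walks'
  Word 13: 'but'
  Word 14: 'because'
Total words: 14

14


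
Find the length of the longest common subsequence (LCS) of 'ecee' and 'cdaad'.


DP table for LCS of 'ecee' and 'cdaad':
       c  d  a  a  d
    0  0  0  0  0  0
  e 0  0  0  0  0  0
  c 0  1  1  1  1  1
  e 0  1  1  1  1  1
  e 0  1  1  1  1  1
LCS: 'c'
LCS length = 1

1


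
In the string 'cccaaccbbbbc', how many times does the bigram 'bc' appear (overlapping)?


Scanning 'cccaaccbbbbc' for bigram 'bc':
  Position 0: 'cc' -> no
  Position 1: 'cc' -> no
  Position 2: 'ca' -> no
  Position 3: 'aa' -> no
  Position 4: 'ac' -> no
  Position 5: 'cc' -> no
  Position 6: 'cb' -> no
  Position 7: 'bb' -> no
  Position 8: 'bb' -> no
  Position 9: 'bb' -> no
  Position 10: 'bc' -> MATCH
Total matches: 1

1


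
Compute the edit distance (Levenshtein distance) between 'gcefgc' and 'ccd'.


Building DP table for s1='gcefgc' (len 6) and s2='ccd' (len 3):
       c  c  d
    0  1  2  3
  g 1  1  2  3
  c 2  1  1  2
  e 3  2  2  2
  f 4  3  3  3
  g 5  4  4  4
  c 6  5  4  5
Edit distance = dp[6][3] = 5

5


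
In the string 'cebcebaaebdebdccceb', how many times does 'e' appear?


Scanning 'cebcebaaebdebdccceb' for 'e':
  Position 1: 'e' -> MATCH (count: 1)
  Position 4: 'e' -> MATCH (count: 2)
  Position 8: 'e' -> MATCH (count: 3)
  Position 11: 'e' -> MATCH (count: 4)
  Position 17: 'e' -> MATCH (count: 5)
Total occurrences of 'e': 5

5


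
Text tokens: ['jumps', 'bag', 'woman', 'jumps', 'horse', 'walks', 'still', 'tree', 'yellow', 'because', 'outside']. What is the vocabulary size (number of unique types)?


Listing all tokens and tracking unique types:
  Token 1: 'jumps' -> NEW (unique so far: 1)
  Token 2: 'bag' -> NEW (unique so far: 2)
  Token 3: 'woman' -> NEW (unique so far: 3)
  Token 4: 'jumps' -> duplicate (unique so far: 3)
  Token 5: 'horse' -> NEW (unique so far: 4)
  Token 6: 'walks' -> NEW (unique so far: 5)
  Token 7: 'still' -> NEW (unique so far: 6)
  Token 8: 'tree' -> NEW (unique so far: 7)
  Token 9: 'yellow' -> NEW (unique so far: 8)
  Token 10: 'because' -> NEW (unique so far: 9)
  Token 11: 'outside' -> NEW (unique so far: 10)
Unique types: ('bag', 'because', 'horse', 'jumps', 'outside', 'still', 'tree', 'walks', 'woman', 'yellow')
Vocabulary size: 10

10


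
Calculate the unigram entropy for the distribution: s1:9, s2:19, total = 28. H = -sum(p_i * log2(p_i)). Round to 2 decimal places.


Computing entropy H = -sum(p_i * log2(p_i)):
  s1: p = 9/28 = 0.3214, -p*log2(p) = 0.5263
  s2: p = 19/28 = 0.6786, -p*log2(p) = 0.3796
H = sum of terms = 0.9059
Rounded to 2 decimals: 0.91

0.91


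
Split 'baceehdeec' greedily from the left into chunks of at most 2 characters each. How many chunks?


'baceehdeec' has 10 characters.
Chunking with max size 2:
  Chunk 1: 'ba' (positions 0-1)
  Chunk 2: 'ce' (positions 2-3)
  Chunk 3: 'eh' (positions 4-5)
  Chunk 4: 'de' (positions 6-7)
  Chunk 5: 'ec' (positions 8-9)
Total chunks: ceil(10 / 2) = 5

5


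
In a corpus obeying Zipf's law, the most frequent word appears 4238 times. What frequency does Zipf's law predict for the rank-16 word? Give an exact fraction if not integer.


Zipf's law: freq(rank) = f1 / rank
f1 = 4238, rank = 16
freq = 4238 / 16
GCD(4238, 16) = 2
Simplified: 2119/8

2119/8


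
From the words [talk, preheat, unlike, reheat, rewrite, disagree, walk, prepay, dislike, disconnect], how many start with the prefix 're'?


Checking each word for prefix 're':
  'talk' -> no (count: 0)
  'preheat' -> no (count: 0)
  'unlike' -> no (count: 0)
  'reheat' -> YES, starts with 're' (count: 1)
  'rewrite' -> YES, starts with 're' (count: 2)
  'disagree' -> no (count: 2)
  'walk' -> no (count: 2)
  'prepay' -> no (count: 2)
  'dislike' -> no (count: 2)
  'disconnect' -> no (count: 2)
Total with prefix 're': 2

2


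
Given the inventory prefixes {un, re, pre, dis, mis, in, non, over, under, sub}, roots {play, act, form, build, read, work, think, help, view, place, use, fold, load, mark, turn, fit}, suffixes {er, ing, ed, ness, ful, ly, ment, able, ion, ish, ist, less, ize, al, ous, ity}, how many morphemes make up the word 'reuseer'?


Segmenting 'reuseer' against the inventory:
  're' -> prefix (morpheme 1)
  'use' -> root (morpheme 2)
  'er' -> suffix (morpheme 3)
Total morphemes: 3

3


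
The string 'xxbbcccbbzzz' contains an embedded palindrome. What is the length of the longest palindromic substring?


Scanning 'xxbbcccbbzzz' for palindromic substrings.
Substring at positions 2-8: 'bbcccbb'.
Check: reverse('bbcccbb') = 'bbcccbb' -> palindrome confirmed.
Neighbouring characters ('x' / 'z') break symmetry, so it cannot extend further.
No longer palindromic substring exists; longest length = 7

7


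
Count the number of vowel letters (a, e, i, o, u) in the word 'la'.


Scanning each character of 'la':
  Position 1: 'l' -> consonant (running count: 0)
  Position 2: 'a' -> vowel (running count: 1)
Total vowels: 1

1


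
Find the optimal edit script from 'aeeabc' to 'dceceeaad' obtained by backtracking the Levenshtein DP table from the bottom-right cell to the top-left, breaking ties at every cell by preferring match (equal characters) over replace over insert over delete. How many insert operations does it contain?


Edit distance = 6. Backtracking from cell (6, 9) with preference match > replace > insert > delete,
then listing the resulting alignment 'aeeabc' -> 'dceceeaad' left to right:
  Step 1: insert 'd' [insertion #1]
  Step 2: insert 'c' [insertion #2]
  Step 3: insert 'e' [insertion #3]
  Step 4: replace a->c
  Step 5: keep 'e'
  Step 6: keep 'e'
  Step 7: keep 'a'
  Step 8: replace b->a
  Step 9: replace c->d
Total insertions: 3

3


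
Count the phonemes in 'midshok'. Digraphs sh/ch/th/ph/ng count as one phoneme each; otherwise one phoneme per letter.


Parsing 'midshok' greedily, digraphs first:
  'm' -> consonant phoneme (phonemes so far: 1)
  'i' -> vowel phoneme (phonemes so far: 2)
  'd' -> consonant phoneme (phonemes so far: 3)
  'sh' -> digraph (1 consonant phoneme) (phonemes so far: 4)
  'o' -> vowel phoneme (phonemes so far: 5)
  'k' -> consonant phoneme (phonemes so far: 6)
Total phonemes: 6

6


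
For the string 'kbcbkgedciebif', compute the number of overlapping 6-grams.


String 'kbcbkgedciebif' has length L = 14.
Number of overlapping n-grams = L - n + 1
Substituting: 14 - 6 + 1 = 9

9


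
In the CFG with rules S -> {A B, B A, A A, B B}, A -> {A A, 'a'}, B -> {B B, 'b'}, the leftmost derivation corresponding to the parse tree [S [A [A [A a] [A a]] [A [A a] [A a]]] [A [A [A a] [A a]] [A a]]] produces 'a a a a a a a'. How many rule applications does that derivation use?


Every bracketed nonterminal node [X ...] in the tree is produced by exactly one rule application.
Reading the tree off as a leftmost derivation:
  Step 1: S  =>  A A   (applied S -> A A)
  Step 2: A A  =>  A A A   (applied A -> A A)
  Step 3: A A A  =>  A A A A   (applied A -> A A)
  Step 4: A A A A  =>  a A A A   (applied A -> a)
  Step 5: a A A A  =>  a a A A   (applied A -> a)
  Step 6: a a A A  =>  a a A A A   (applied A -> A A)
  Step 7: a a A A A  =>  a a a A A   (applied A -> a)
  Step 8: a a a A A  =>  a a a a A   (applied A -> a)
  Step 9: a a a a A  =>  a a a a A A   (applied A -> A A)
  Step 10: a a a a A A  =>  a a a a A A A   (applied A -> A A)
  Step 11: a a a a A A A  =>  a a a a a A A   (applied A -> a)
  Step 12: a a a a a A A  =>  a a a a a a A   (applied A -> a)
  Step 13: a a a a a a A  =>  a a a a a a a   (applied A -> a)
Final yield: a a a a a a a
Total rewrite steps: 13

13


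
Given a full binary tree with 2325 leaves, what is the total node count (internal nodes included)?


Leaf nodes (terminals): 2325
Internal nodes = n - 1 = 2325 - 1 = 2324
Total = leaves + internal = 2325 + 2324 = 4649

4649


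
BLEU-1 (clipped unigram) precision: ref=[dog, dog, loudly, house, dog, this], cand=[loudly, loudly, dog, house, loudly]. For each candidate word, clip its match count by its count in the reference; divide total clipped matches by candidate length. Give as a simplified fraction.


Reference word counts: {'dog': 3, 'house': 1, 'loudly': 1, 'this': 1}
Checking each candidate word (with clipping):
  'loudly' -> in reference (ref count 1, used 1/1) -> match (matches: 1)
  'loudly' -> ref count 1 already used up (1/1) -> clipped, no match (matches: 1)
  'dog' -> in reference (ref count 3, used 1/3) -> match (matches: 2)
  'house' -> in reference (ref count 1, used 1/1) -> match (matches: 3)
  'loudly' -> ref count 1 already used up (1/1) -> clipped, no match (matches: 3)
Clipped matches: 3, Candidate length: 5
Precision = 3/5

3/5


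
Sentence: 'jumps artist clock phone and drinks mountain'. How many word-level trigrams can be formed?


Word trigrams from [7] words:
  Trigram 1: (jumps artist clock)
  Trigram 2: (artist clock phone)
  Trigram 3: (clock phone and)
  Trigram 4: (phone and drinks)
  Trigram 5: (and drinks mountain)
Total word trigrams: 7 - 2 = 5

5


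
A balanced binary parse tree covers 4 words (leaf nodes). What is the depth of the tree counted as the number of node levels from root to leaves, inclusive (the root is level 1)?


In a balanced binary tree with n leaves the deepest leaf is ceil(log2(n)) edges below the root,
so counting node levels inclusive of root and leaves gives ceil(log2(n)) + 1 levels.
log2(4) = 2.0000
ceil(2.0000) = 2
levels = 2 + 1 = 3

3


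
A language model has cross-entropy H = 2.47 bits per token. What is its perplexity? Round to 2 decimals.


Perplexity formula: PP = 2^H
H = 2.47
PP = 2^2.47
Decompose: 2^2.47 = 2^2 * 2^0.47
2^2 = 4, 2^0.47 ~ 1.3851095
PP ~ 4 * 1.3851095 = 5.5404380
Rounded to 2 decimals: 5.54

5.54


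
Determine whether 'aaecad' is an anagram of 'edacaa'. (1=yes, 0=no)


Sort characters of 'aaecad': 'aaacde'
Sort characters of 'edacaa': 'aaacde'
Sorted forms match -> they ARE anagrams
Result: 1

1


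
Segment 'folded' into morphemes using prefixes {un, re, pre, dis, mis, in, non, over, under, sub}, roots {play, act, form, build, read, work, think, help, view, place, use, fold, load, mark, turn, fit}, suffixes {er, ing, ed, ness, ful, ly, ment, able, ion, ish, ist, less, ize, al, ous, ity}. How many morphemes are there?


Segmenting 'folded' against the inventory:
  'fold' -> root (morpheme 1)
  'ed' -> suffix (morpheme 2)
Total morphemes: 2

2
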